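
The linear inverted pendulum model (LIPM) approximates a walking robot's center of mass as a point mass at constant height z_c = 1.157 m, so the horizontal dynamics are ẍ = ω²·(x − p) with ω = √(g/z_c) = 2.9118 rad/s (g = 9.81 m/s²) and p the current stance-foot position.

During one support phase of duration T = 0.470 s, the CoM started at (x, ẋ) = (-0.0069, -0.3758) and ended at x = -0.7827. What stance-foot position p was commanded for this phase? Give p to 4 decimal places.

ωT = 2.9118·0.470 = 1.368546; cosh(ωT) = 2.092055, sinh(ωT) = 1.837578
x(T) = p + (x₀−p)·cosh(ωT) + (ẋ₀/ω)·sinh(ωT) ⇒ p·(1 − cosh) = x(T) − x₀·cosh − (ẋ₀/ω)·sinh
numerator   = -0.7827 − (-0.0069)·2.092055 − (-0.3758/2.9118)·1.837578 = -0.531105
denominator = 1 − 2.092055 = -1.092055
p = -0.531105 / -1.092055 = 0.4863

p = 0.4863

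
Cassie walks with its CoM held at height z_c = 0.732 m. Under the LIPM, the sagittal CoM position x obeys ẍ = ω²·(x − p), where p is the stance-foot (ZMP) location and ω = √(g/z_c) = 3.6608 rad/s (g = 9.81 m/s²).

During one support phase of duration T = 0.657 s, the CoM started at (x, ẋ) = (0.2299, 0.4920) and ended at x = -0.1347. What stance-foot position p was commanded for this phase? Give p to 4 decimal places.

p = 0.4705

ωT = 3.6608·0.657 = 2.405146; cosh(ωT) = 5.585148, sinh(ωT) = 5.494896
x(T) = p + (x₀−p)·cosh(ωT) + (ẋ₀/ω)·sinh(ωT) ⇒ p·(1 − cosh) = x(T) − x₀·cosh − (ẋ₀/ω)·sinh
numerator   = -0.1347 − (0.2299)·5.585148 − (0.4920/3.6608)·5.494896 = -2.157222
denominator = 1 − 5.585148 = -4.585148
p = -2.157222 / -4.585148 = 0.4705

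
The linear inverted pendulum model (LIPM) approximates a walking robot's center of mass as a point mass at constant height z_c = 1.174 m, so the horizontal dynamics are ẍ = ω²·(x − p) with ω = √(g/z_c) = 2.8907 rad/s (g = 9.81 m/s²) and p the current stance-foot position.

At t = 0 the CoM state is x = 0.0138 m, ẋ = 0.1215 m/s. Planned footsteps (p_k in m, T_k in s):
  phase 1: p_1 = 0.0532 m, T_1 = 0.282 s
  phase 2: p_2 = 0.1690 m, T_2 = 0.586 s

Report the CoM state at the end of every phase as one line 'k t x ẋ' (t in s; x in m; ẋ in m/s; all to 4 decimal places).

1 0.2820 0.0382 0.0607
2 0.8680 -0.1438 -0.8236

phase 1: p=0.0532, T=0.282, ωT=0.815177, cosh=1.351069, sinh=0.908508; start (x,ẋ)=(0.013800, 0.121500) → end (x,ẋ)=(0.038154, 0.060682)
phase 2: p=0.1690, T=0.586, ωT=1.693950, cosh=2.812362, sinh=2.628570; start (x,ẋ)=(0.038154, 0.060682) → end (x,ẋ)=(-0.143808, -0.823565)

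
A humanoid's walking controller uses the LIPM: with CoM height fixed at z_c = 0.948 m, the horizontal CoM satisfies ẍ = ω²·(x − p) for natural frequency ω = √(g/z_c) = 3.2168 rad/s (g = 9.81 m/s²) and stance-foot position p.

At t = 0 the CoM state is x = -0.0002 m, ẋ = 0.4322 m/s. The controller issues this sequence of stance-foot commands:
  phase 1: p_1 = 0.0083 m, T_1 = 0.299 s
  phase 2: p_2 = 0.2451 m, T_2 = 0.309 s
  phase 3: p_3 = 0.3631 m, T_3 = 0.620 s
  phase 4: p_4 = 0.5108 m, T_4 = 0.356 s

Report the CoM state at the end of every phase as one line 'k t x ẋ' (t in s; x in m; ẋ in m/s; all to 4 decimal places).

1 0.2990 0.1457 0.6175
2 0.6080 0.3161 0.5755
3 1.2280 0.8325 1.6087
4 1.5840 1.7738 4.2455

phase 1: p=0.0083, T=0.299, ωT=0.961823, cosh=1.499329, sinh=1.117134; start (x,ẋ)=(-0.000200, 0.432200) → end (x,ẋ)=(0.145651, 0.617464)
phase 2: p=0.2451, T=0.309, ωT=0.993991, cosh=1.536047, sinh=1.165950; start (x,ẋ)=(0.145651, 0.617464) → end (x,ẋ)=(0.316145, 0.575456)
phase 3: p=0.3631, T=0.620, ωT=1.994416, cosh=3.742002, sinh=3.605909; start (x,ẋ)=(0.316145, 0.575456) → end (x,ẋ)=(0.832459, 1.608705)
phase 4: p=0.5108, T=0.356, ωT=1.145181, cosh=1.730588, sinh=1.412422; start (x,ẋ)=(0.832459, 1.608705) → end (x,ẋ)=(1.773803, 4.245454)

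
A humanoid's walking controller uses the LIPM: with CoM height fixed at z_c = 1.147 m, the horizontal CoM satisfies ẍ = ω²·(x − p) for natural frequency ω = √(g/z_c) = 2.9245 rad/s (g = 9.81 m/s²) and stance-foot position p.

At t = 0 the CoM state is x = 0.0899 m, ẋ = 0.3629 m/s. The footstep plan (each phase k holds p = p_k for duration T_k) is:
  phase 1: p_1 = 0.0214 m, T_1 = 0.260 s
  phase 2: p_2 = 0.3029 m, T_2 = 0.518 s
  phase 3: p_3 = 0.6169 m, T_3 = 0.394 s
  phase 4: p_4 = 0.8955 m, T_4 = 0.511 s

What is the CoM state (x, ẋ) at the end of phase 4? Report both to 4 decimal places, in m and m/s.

x = 2.2011, ẋ = 4.0801

phase 1: p=0.0214, T=0.260, ωT=0.760370, cosh=1.303280, sinh=0.835787; start (x,ẋ)=(0.089900, 0.362900) → end (x,ẋ)=(0.214387, 0.640392)
phase 2: p=0.3029, T=0.518, ωT=1.514891, cosh=2.384379, sinh=2.164547; start (x,ẋ)=(0.214387, 0.640392) → end (x,ẋ)=(0.565833, 0.966632)
phase 3: p=0.6169, T=0.394, ωT=1.152253, cosh=1.740620, sinh=1.424696; start (x,ẋ)=(0.565833, 0.966632) → end (x,ẋ)=(0.998916, 1.469770)
phase 4: p=0.8955, T=0.511, ωT=1.494420, cosh=2.340564, sinh=2.116185; start (x,ẋ)=(0.998916, 1.469770) → end (x,ẋ)=(2.201085, 4.080108)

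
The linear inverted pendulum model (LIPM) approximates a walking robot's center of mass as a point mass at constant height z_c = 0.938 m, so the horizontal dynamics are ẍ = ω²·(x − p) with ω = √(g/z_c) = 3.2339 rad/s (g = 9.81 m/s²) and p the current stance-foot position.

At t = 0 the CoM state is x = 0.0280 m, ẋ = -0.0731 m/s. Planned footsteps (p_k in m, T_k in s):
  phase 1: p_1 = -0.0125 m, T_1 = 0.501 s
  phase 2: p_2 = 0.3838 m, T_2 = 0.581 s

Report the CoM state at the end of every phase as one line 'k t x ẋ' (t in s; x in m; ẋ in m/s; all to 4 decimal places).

1 0.5010 0.0390 0.1261
2 1.0820 -0.6466 -3.1427

phase 1: p=-0.0125, T=0.501, ωT=1.620184, cosh=2.625941, sinh=2.428079; start (x,ẋ)=(0.028000, -0.073100) → end (x,ẋ)=(0.038966, 0.126056)
phase 2: p=0.3838, T=0.581, ωT=1.878896, cosh=3.349516, sinh=3.196757; start (x,ẋ)=(0.038966, 0.126056) → end (x,ẋ)=(-0.646620, -3.142668)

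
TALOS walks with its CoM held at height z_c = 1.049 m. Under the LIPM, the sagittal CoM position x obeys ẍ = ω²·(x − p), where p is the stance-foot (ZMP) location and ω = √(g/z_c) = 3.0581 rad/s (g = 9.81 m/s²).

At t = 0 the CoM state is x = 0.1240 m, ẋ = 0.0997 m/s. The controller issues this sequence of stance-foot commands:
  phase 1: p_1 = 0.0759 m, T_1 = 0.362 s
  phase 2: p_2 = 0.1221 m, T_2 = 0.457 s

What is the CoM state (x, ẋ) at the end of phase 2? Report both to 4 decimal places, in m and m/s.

phase 1: p=0.0759, T=0.362, ωT=1.107032, cosh=1.677952, sinh=1.347414; start (x,ẋ)=(0.124000, 0.099700) → end (x,ẋ)=(0.200538, 0.365489)
phase 2: p=0.1221, T=0.457, ωT=1.397552, cosh=2.146243, sinh=1.899041; start (x,ẋ)=(0.200538, 0.365489) → end (x,ẋ)=(0.517411, 1.239953)

x = 0.5174, ẋ = 1.2400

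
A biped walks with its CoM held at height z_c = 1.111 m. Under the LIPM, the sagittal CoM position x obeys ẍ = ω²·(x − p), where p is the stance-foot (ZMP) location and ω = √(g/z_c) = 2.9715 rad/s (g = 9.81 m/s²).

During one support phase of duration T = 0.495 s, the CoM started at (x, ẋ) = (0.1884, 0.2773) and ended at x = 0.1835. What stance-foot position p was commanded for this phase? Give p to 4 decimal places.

p = 0.3412

ωT = 2.9715·0.495 = 1.470892; cosh(ωT) = 2.291419, sinh(ωT) = 2.061699
x(T) = p + (x₀−p)·cosh(ωT) + (ẋ₀/ω)·sinh(ωT) ⇒ p·(1 − cosh) = x(T) − x₀·cosh − (ẋ₀/ω)·sinh
numerator   = 0.1835 − (0.1884)·2.291419 − (0.2773/2.9715)·2.061699 = -0.440601
denominator = 1 − 2.291419 = -1.291419
p = -0.440601 / -1.291419 = 0.3412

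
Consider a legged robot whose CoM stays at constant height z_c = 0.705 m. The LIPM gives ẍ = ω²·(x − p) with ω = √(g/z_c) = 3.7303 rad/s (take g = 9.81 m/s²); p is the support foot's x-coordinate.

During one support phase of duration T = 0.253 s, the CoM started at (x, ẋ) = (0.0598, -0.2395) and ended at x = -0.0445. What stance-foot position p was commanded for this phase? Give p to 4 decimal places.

p = 0.1314

ωT = 3.7303·0.253 = 0.943766; cosh(ωT) = 1.479400, sinh(ωT) = 1.090240
x(T) = p + (x₀−p)·cosh(ωT) + (ẋ₀/ω)·sinh(ωT) ⇒ p·(1 − cosh) = x(T) − x₀·cosh − (ẋ₀/ω)·sinh
numerator   = -0.0445 − (0.0598)·1.479400 − (-0.2395/3.7303)·1.090240 = -0.062970
denominator = 1 − 1.479400 = -0.479400
p = -0.062970 / -0.479400 = 0.1314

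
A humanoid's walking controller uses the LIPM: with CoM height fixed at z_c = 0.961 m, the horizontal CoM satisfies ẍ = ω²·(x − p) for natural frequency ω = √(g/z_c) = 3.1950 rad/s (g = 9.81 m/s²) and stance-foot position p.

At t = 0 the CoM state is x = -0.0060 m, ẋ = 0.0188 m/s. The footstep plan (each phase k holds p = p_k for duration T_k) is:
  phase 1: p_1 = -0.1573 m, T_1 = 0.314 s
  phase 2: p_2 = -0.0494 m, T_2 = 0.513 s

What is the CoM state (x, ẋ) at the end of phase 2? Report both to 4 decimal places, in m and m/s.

phase 1: p=-0.1573, T=0.314, ωT=1.003230, cosh=1.546885, sinh=1.180191; start (x,ẋ)=(-0.006000, 0.018800) → end (x,ẋ)=(0.083688, 0.599590)
phase 2: p=-0.0494, T=0.513, ωT=1.639035, cosh=2.672182, sinh=2.478015; start (x,ẋ)=(0.083688, 0.599590) → end (x,ẋ)=(0.771273, 2.655907)

x = 0.7713, ẋ = 2.6559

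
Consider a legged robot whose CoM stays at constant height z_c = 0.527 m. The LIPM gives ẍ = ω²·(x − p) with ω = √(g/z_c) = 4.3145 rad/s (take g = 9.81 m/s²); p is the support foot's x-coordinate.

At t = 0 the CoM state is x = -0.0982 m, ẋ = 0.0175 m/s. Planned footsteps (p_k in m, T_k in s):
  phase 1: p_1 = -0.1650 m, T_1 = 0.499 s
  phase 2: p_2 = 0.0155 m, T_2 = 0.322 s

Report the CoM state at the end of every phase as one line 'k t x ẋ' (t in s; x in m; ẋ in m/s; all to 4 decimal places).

phase 1: p=-0.1650, T=0.499, ωT=2.152935, cosh=4.363119, sinh=4.246977; start (x,ẋ)=(-0.098200, 0.017500) → end (x,ẋ)=(0.143683, 1.300370)
phase 2: p=0.0155, T=0.322, ωT=1.389269, cosh=2.130587, sinh=1.881329; start (x,ẋ)=(0.143683, 1.300370) → end (x,ẋ)=(0.855628, 3.811008)

1 0.4990 0.1437 1.3004
2 0.8210 0.8556 3.8110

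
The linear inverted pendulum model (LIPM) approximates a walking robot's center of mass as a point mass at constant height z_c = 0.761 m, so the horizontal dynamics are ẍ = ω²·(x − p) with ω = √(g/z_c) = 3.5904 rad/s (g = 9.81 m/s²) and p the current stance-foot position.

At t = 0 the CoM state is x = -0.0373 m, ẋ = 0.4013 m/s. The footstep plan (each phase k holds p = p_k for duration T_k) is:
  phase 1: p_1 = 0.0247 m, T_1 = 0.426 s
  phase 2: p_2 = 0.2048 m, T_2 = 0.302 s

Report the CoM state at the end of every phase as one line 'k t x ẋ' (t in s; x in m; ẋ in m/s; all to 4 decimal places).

phase 1: p=0.0247, T=0.426, ωT=1.529510, cosh=2.416279, sinh=2.199637; start (x,ẋ)=(-0.037300, 0.401300) → end (x,ẋ)=(0.120745, 0.480003)
phase 2: p=0.2048, T=0.302, ωT=1.084301, cosh=1.647755, sinh=1.309617; start (x,ẋ)=(0.120745, 0.480003) → end (x,ẋ)=(0.241381, 0.395695)

1 0.4260 0.1207 0.4800
2 0.7280 0.2414 0.3957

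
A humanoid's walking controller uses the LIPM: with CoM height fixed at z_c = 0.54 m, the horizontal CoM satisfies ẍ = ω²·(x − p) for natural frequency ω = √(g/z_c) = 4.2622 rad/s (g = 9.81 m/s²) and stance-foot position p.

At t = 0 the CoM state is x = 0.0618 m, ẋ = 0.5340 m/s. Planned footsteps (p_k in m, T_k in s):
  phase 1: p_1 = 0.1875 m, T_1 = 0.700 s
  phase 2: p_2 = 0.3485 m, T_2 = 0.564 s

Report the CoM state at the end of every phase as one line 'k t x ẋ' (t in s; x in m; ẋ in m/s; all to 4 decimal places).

1 0.7000 0.1771 0.0097
2 1.2640 -0.5953 -3.9556

phase 1: p=0.1875, T=0.700, ωT=2.983540, cosh=9.904124, sinh=9.853511; start (x,ẋ)=(0.061800, 0.534000) → end (x,ẋ)=(0.177072, 0.009700)
phase 2: p=0.3485, T=0.564, ωT=2.403881, cosh=5.578202, sinh=5.487836; start (x,ẋ)=(0.177072, 0.009700) → end (x,ẋ)=(-0.595269, -3.955627)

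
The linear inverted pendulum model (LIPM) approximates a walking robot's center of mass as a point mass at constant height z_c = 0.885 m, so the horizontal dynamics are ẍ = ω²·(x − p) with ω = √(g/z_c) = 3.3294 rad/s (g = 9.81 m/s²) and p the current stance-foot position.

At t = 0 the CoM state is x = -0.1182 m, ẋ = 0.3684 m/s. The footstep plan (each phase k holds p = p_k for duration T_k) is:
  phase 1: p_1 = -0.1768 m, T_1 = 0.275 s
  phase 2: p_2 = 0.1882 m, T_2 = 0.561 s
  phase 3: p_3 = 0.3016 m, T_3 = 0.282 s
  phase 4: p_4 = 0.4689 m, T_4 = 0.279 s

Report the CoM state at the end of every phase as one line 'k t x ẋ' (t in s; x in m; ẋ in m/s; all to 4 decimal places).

1 0.2750 0.0242 0.7386
2 0.8360 0.3456 0.7224
3 1.1180 0.6015 1.2236
4 1.3970 1.0555 2.2620

phase 1: p=-0.1768, T=0.275, ωT=0.915585, cosh=1.449259, sinh=1.048977; start (x,ẋ)=(-0.118200, 0.368400) → end (x,ẋ)=(0.024196, 0.738566)
phase 2: p=0.1882, T=0.561, ωT=1.867793, cosh=3.314230, sinh=3.159765; start (x,ẋ)=(0.024196, 0.738566) → end (x,ẋ)=(0.345590, 0.722439)
phase 3: p=0.3016, T=0.282, ωT=0.938891, cosh=1.474102, sinh=1.083041; start (x,ẋ)=(0.345590, 0.722439) → end (x,ẋ)=(0.601452, 1.223571)
phase 4: p=0.4689, T=0.279, ωT=0.928903, cosh=1.463358, sinh=1.068371; start (x,ẋ)=(0.601452, 1.223571) → end (x,ẋ)=(1.055503, 2.262016)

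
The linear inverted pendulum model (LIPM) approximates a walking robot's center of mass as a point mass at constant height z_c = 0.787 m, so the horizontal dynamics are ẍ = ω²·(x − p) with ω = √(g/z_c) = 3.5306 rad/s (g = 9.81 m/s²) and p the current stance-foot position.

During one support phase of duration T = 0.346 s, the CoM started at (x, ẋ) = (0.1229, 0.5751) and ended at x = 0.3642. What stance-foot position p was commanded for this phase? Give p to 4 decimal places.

ωT = 3.5306·0.346 = 1.221588; cosh(ωT) = 1.843666, sinh(ωT) = 1.548904
x(T) = p + (x₀−p)·cosh(ωT) + (ẋ₀/ω)·sinh(ωT) ⇒ p·(1 − cosh) = x(T) − x₀·cosh − (ẋ₀/ω)·sinh
numerator   = 0.3642 − (0.1229)·1.843666 − (0.5751/3.5306)·1.548904 = -0.114688
denominator = 1 − 1.843666 = -0.843666
p = -0.114688 / -0.843666 = 0.1359

p = 0.1359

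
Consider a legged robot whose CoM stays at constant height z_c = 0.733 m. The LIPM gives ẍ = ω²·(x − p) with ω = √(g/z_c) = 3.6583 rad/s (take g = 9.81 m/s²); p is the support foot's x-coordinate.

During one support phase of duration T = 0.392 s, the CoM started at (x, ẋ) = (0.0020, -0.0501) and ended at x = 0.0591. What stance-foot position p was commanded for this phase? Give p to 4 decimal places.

ωT = 3.6583·0.392 = 1.434054; cosh(ωT) = 2.217007, sinh(ωT) = 1.978666
x(T) = p + (x₀−p)·cosh(ωT) + (ẋ₀/ω)·sinh(ωT) ⇒ p·(1 − cosh) = x(T) − x₀·cosh − (ẋ₀/ω)·sinh
numerator   = 0.0591 − (0.0020)·2.217007 − (-0.0501/3.6583)·1.978666 = 0.081764
denominator = 1 − 2.217007 = -1.217007
p = 0.081764 / -1.217007 = -0.0672

p = -0.0672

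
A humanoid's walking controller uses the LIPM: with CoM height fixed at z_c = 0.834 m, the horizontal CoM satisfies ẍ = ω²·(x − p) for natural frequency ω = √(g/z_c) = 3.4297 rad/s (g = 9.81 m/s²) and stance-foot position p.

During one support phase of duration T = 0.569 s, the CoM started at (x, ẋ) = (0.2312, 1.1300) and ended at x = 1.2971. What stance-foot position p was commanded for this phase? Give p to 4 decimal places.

p = 0.2583

ωT = 3.4297·0.569 = 1.951499; cosh(ωT) = 3.590647, sinh(ωT) = 3.448586
x(T) = p + (x₀−p)·cosh(ωT) + (ẋ₀/ω)·sinh(ωT) ⇒ p·(1 − cosh) = x(T) − x₀·cosh − (ẋ₀/ω)·sinh
numerator   = 1.2971 − (0.2312)·3.590647 − (1.1300/3.4297)·3.448586 = -0.669280
denominator = 1 − 3.590647 = -2.590647
p = -0.669280 / -2.590647 = 0.2583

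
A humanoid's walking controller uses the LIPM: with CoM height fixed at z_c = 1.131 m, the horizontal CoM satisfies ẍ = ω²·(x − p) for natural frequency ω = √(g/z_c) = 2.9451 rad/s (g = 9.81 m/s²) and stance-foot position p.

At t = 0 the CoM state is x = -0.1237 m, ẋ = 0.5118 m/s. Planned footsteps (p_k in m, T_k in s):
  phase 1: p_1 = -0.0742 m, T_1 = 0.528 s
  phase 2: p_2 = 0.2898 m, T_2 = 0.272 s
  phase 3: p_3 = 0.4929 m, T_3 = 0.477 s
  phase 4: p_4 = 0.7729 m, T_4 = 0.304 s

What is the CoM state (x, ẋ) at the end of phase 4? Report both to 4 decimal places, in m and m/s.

phase 1: p=-0.0742, T=0.528, ωT=1.555013, cosh=2.473167, sinh=2.261980; start (x,ẋ)=(-0.123700, 0.511800) → end (x,ẋ)=(0.196466, 0.936010)
phase 2: p=0.2898, T=0.272, ωT=0.801067, cosh=1.338383, sinh=0.889534; start (x,ẋ)=(0.196466, 0.936010) → end (x,ẋ)=(0.447594, 1.008226)
phase 3: p=0.4929, T=0.477, ωT=1.404813, cosh=2.160088, sinh=1.914675; start (x,ẋ)=(0.447594, 1.008226) → end (x,ẋ)=(1.050505, 1.922379)
phase 4: p=0.7729, T=0.304, ωT=0.895310, cosh=1.428288, sinh=1.019807; start (x,ẋ)=(1.050505, 1.922379) → end (x,ẋ)=(1.835066, 3.579478)

x = 1.8351, ẋ = 3.5795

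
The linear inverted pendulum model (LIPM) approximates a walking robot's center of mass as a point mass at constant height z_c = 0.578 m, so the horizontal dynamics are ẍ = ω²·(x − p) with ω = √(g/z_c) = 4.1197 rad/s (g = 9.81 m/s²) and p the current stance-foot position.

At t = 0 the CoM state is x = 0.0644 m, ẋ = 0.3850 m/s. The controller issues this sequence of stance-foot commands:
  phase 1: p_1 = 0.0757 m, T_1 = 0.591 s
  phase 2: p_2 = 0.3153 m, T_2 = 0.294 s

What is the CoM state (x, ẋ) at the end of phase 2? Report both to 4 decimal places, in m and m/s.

phase 1: p=0.0757, T=0.591, ωT=2.434743, cosh=5.750251, sinh=5.662631; start (x,ẋ)=(0.064400, 0.385000) → end (x,ẋ)=(0.539914, 1.950236)
phase 2: p=0.3153, T=0.294, ωT=1.211192, cosh=1.827663, sinh=1.529821; start (x,ẋ)=(0.539914, 1.950236) → end (x,ẋ)=(1.450025, 4.979985)

x = 1.4500, ẋ = 4.9800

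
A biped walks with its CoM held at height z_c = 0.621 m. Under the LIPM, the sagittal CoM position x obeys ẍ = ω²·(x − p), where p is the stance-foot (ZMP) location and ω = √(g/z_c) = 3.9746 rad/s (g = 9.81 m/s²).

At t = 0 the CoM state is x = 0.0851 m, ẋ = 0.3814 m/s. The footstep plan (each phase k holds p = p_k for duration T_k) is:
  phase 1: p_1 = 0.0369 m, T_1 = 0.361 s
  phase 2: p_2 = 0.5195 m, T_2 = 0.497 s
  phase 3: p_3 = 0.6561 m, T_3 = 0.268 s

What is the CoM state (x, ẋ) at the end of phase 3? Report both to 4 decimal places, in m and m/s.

phase 1: p=0.0369, T=0.361, ωT=1.434831, cosh=2.218545, sinh=1.980389; start (x,ẋ)=(0.085100, 0.381400) → end (x,ẋ)=(0.333871, 1.225547)
phase 2: p=0.5195, T=0.497, ωT=1.975376, cosh=3.674020, sinh=3.535311; start (x,ẋ)=(0.333871, 1.225547) → end (x,ẋ)=(0.927589, 1.894325)
phase 3: p=0.6561, T=0.268, ωT=1.065193, cosh=1.623030, sinh=1.278368; start (x,ẋ)=(0.927589, 1.894325) → end (x,ẋ)=(1.706015, 4.453983)

x = 1.7060, ẋ = 4.4540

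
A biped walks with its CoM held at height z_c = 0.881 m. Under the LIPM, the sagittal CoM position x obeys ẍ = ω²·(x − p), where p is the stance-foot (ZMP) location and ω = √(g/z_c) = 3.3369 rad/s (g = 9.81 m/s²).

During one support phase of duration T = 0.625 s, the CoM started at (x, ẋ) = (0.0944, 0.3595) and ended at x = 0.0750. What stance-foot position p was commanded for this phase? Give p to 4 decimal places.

ωT = 3.3369·0.625 = 2.085562; cosh(ωT) = 4.086678, sinh(ωT) = 3.962440
x(T) = p + (x₀−p)·cosh(ωT) + (ẋ₀/ω)·sinh(ωT) ⇒ p·(1 − cosh) = x(T) − x₀·cosh − (ẋ₀/ω)·sinh
numerator   = 0.0750 − (0.0944)·4.086678 − (0.3595/3.3369)·3.962440 = -0.737675
denominator = 1 − 4.086678 = -3.086678
p = -0.737675 / -3.086678 = 0.2390

p = 0.2390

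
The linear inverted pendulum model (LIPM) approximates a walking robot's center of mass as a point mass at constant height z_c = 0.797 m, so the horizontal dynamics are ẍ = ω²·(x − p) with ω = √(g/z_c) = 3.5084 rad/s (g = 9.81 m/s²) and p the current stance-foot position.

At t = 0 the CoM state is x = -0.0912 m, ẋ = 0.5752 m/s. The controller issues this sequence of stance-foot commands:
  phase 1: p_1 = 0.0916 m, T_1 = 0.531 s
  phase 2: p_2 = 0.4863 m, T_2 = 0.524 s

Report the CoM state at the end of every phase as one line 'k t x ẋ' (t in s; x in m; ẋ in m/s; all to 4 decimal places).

phase 1: p=0.0916, T=0.531, ωT=1.862960, cosh=3.298997, sinh=3.143785; start (x,ẋ)=(-0.091200, 0.575200) → end (x,ẋ)=(0.003965, -0.118638)
phase 2: p=0.4863, T=0.524, ωT=1.838402, cosh=3.222777, sinh=3.063705; start (x,ẋ)=(0.003965, -0.118638) → end (x,ẋ)=(-1.171759, -5.566820)

1 0.5310 0.0040 -0.1186
2 1.0550 -1.1718 -5.5668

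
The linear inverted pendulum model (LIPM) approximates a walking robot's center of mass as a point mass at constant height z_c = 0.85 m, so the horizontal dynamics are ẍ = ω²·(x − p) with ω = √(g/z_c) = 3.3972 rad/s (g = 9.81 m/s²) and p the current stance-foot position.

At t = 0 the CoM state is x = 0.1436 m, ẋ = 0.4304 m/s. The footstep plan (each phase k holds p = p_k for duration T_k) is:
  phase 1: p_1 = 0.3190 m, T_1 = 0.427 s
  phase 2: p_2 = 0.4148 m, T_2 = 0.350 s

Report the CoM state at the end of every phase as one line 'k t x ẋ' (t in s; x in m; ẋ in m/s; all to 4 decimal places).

phase 1: p=0.3190, T=0.427, ωT=1.450604, cosh=2.250060, sinh=2.015632; start (x,ẋ)=(0.143600, 0.430400) → end (x,ẋ)=(0.179705, -0.232626)
phase 2: p=0.4148, T=0.350, ωT=1.189020, cosh=1.794190, sinh=1.489671; start (x,ẋ)=(0.179705, -0.232626) → end (x,ẋ)=(-0.109012, -1.607124)

1 0.4270 0.1797 -0.2326
2 0.7770 -0.1090 -1.6071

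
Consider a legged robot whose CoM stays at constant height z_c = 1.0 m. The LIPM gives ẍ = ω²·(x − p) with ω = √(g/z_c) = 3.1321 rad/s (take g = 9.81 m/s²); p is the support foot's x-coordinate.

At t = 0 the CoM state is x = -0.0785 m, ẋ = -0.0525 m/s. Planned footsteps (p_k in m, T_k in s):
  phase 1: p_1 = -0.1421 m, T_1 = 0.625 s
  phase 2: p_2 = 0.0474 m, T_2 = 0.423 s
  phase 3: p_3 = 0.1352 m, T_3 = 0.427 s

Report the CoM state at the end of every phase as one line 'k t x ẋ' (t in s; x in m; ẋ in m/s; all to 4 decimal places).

phase 1: p=-0.1421, T=0.625, ωT=1.957562, cosh=3.611623, sinh=3.470421; start (x,ẋ)=(-0.078500, -0.052500) → end (x,ẋ)=(0.029428, 0.501703)
phase 2: p=0.0474, T=0.423, ωT=1.324878, cosh=2.013781, sinh=1.747946; start (x,ẋ)=(0.029428, 0.501703) → end (x,ẋ)=(0.291197, 0.911930)
phase 3: p=0.1352, T=0.427, ωT=1.337407, cosh=2.035839, sinh=1.773313; start (x,ẋ)=(0.291197, 0.911930) → end (x,ẋ)=(0.969095, 2.722979)

1 0.6250 0.0294 0.5017
2 1.0480 0.2912 0.9119
3 1.4750 0.9691 2.7230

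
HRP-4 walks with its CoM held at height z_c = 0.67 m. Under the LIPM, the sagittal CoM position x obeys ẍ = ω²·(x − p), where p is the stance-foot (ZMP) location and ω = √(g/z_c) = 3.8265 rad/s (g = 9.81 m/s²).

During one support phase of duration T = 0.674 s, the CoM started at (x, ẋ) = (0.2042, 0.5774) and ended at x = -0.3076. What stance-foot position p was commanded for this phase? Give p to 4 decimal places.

ωT = 3.8265·0.674 = 2.579061; cosh(ωT) = 6.630299, sinh(ωT) = 6.554453
x(T) = p + (x₀−p)·cosh(ωT) + (ẋ₀/ω)·sinh(ωT) ⇒ p·(1 − cosh) = x(T) − x₀·cosh − (ẋ₀/ω)·sinh
numerator   = -0.3076 − (0.2042)·6.630299 − (0.5774/3.8265)·6.554453 = -2.650542
denominator = 1 − 6.630299 = -5.630299
p = -2.650542 / -5.630299 = 0.4708

p = 0.4708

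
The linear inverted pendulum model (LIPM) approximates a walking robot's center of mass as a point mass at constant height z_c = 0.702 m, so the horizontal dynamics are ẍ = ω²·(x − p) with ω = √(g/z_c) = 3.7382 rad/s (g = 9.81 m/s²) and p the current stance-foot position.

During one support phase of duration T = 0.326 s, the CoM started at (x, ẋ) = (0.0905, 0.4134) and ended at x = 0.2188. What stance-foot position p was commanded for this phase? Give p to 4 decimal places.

p = 0.1410

ωT = 3.7382·0.326 = 1.218653; cosh(ωT) = 1.839128, sinh(ωT) = 1.543500
x(T) = p + (x₀−p)·cosh(ωT) + (ẋ₀/ω)·sinh(ωT) ⇒ p·(1 − cosh) = x(T) − x₀·cosh − (ẋ₀/ω)·sinh
numerator   = 0.2188 − (0.0905)·1.839128 − (0.4134/3.7382)·1.543500 = -0.118334
denominator = 1 − 1.839128 = -0.839128
p = -0.118334 / -0.839128 = 0.1410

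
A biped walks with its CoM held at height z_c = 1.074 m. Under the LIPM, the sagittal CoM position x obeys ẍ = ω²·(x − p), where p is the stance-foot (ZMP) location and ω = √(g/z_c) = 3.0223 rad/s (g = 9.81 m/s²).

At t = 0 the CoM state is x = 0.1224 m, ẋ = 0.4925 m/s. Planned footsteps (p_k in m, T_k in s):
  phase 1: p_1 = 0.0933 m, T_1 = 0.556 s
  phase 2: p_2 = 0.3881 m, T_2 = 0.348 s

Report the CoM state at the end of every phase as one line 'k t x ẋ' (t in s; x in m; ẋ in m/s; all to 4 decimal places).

phase 1: p=0.0933, T=0.556, ωT=1.680399, cosh=2.776998, sinh=2.590698; start (x,ẋ)=(0.122400, 0.492500) → end (x,ẋ)=(0.596279, 1.595521)
phase 2: p=0.3881, T=0.348, ωT=1.051760, cosh=1.606004, sinh=1.256682; start (x,ẋ)=(0.596279, 1.595521) → end (x,ẋ)=(1.385859, 3.353091)

1 0.5560 0.5963 1.5955
2 0.9040 1.3859 3.3531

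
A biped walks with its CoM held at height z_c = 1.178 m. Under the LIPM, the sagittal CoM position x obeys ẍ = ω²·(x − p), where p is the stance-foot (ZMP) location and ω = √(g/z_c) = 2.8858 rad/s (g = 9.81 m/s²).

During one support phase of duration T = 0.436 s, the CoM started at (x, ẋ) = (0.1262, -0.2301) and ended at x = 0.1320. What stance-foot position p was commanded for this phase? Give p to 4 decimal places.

p = -0.0233

ωT = 2.8858·0.436 = 1.258209; cosh(ωT) = 1.901637, sinh(ωT) = 1.617475
x(T) = p + (x₀−p)·cosh(ωT) + (ẋ₀/ω)·sinh(ωT) ⇒ p·(1 − cosh) = x(T) − x₀·cosh − (ẋ₀/ω)·sinh
numerator   = 0.1320 − (0.1262)·1.901637 − (-0.2301/2.8858)·1.617475 = 0.020983
denominator = 1 − 1.901637 = -0.901637
p = 0.020983 / -0.901637 = -0.0233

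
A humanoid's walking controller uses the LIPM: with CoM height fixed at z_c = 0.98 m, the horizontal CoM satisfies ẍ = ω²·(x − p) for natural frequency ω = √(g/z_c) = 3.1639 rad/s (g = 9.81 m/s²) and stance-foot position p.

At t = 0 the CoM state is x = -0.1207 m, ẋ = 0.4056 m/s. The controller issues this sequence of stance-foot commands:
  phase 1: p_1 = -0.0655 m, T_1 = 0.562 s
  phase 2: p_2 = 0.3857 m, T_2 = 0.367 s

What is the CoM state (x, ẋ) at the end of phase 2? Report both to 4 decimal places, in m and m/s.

x = 0.2796, ẋ = 0.1421

phase 1: p=-0.0655, T=0.562, ωT=1.778112, cosh=3.043814, sinh=2.874857; start (x,ẋ)=(-0.120700, 0.405600) → end (x,ẋ)=(0.135027, 0.732485)
phase 2: p=0.3857, T=0.367, ωT=1.161151, cosh=1.753367, sinh=1.440241; start (x,ẋ)=(0.135027, 0.732485) → end (x,ẋ)=(0.279614, 0.142054)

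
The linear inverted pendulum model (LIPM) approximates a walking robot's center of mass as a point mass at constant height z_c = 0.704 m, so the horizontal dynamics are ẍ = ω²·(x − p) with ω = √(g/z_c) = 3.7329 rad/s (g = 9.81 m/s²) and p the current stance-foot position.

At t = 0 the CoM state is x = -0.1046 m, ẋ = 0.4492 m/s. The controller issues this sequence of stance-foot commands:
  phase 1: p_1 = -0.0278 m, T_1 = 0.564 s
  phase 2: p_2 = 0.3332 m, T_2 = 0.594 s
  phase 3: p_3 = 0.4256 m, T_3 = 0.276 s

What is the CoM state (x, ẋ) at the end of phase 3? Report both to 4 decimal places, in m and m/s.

phase 1: p=-0.0278, T=0.564, ωT=2.105356, cosh=4.165912, sinh=4.044110; start (x,ẋ)=(-0.104600, 0.449200) → end (x,ẋ)=(0.138908, 0.711935)
phase 2: p=0.3332, T=0.594, ωT=2.217343, cosh=4.645897, sinh=4.536999; start (x,ẋ)=(0.138908, 0.711935) → end (x,ẋ)=(0.295829, 0.017008)
phase 3: p=0.4256, T=0.276, ωT=1.030280, cosh=1.579379, sinh=1.222472; start (x,ẋ)=(0.295829, 0.017008) → end (x,ẋ)=(0.226213, -0.565330)

x = 0.2262, ẋ = -0.5653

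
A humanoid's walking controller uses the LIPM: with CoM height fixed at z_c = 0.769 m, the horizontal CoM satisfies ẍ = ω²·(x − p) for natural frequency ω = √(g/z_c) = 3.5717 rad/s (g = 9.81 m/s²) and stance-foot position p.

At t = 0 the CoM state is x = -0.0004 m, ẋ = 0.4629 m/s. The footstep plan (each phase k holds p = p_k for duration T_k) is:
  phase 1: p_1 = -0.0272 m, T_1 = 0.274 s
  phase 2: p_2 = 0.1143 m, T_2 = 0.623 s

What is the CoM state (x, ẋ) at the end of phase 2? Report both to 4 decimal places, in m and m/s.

x = 1.3756, ẋ = 4.5744

phase 1: p=-0.0272, T=0.274, ωT=0.978646, cosh=1.518335, sinh=1.142515; start (x,ẋ)=(-0.000400, 0.462900) → end (x,ẋ)=(0.161564, 0.812201)
phase 2: p=0.1143, T=0.623, ωT=2.225169, cosh=4.681548, sinh=4.573499; start (x,ẋ)=(0.161564, 0.812201) → end (x,ẋ)=(1.375577, 4.574419)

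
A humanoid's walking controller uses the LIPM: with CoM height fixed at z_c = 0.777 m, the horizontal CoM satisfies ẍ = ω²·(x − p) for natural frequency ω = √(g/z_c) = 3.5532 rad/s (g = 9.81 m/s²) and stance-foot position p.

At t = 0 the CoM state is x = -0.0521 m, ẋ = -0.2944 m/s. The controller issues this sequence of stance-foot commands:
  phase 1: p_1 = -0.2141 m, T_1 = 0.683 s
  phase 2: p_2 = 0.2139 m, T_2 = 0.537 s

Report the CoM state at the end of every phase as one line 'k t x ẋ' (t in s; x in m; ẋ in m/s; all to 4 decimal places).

1 0.6830 0.2448 1.5537
2 1.2200 1.7615 5.7130

phase 1: p=-0.2141, T=0.683, ωT=2.426836, cosh=5.705655, sinh=5.617339; start (x,ẋ)=(-0.052100, -0.294400) → end (x,ẋ)=(0.244792, 1.553699)
phase 2: p=0.2139, T=0.537, ωT=1.908068, cosh=3.444212, sinh=3.295845; start (x,ẋ)=(0.244792, 1.553699) → end (x,ẋ)=(1.761465, 5.713040)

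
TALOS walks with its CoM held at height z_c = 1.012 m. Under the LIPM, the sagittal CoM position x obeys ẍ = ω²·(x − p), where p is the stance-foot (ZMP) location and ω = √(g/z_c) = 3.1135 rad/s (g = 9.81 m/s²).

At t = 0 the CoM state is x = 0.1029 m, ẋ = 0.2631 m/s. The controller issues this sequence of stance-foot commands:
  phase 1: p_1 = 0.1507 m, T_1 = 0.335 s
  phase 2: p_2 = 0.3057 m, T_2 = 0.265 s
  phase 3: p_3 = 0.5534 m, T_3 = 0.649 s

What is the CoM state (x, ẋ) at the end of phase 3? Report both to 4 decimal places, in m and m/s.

x = -0.8407, ẋ = -4.2020

phase 1: p=0.1507, T=0.335, ωT=1.043023, cosh=1.595085, sinh=1.242697; start (x,ẋ)=(0.102900, 0.263100) → end (x,ẋ)=(0.179467, 0.234722)
phase 2: p=0.3057, T=0.265, ωT=0.825078, cosh=1.360129, sinh=0.921928; start (x,ẋ)=(0.179467, 0.234722) → end (x,ẋ)=(0.203509, -0.043091)
phase 3: p=0.5534, T=0.649, ωT=2.020662, cosh=3.837940, sinh=3.705373; start (x,ẋ)=(0.203509, -0.043091) → end (x,ẋ)=(-0.840744, -4.201962)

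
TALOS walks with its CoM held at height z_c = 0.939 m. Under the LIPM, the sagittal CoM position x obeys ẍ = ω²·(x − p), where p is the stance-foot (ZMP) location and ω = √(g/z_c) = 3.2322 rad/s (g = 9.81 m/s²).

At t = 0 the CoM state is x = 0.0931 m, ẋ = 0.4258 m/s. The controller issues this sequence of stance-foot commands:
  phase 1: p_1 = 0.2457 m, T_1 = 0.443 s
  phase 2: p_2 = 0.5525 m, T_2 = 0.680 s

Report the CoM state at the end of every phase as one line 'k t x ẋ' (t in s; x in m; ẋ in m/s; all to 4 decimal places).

1 0.4430 0.1681 -0.0314
2 1.1230 -1.2431 -5.6694

phase 1: p=0.2457, T=0.443, ωT=1.431865, cosh=2.212681, sinh=1.973817; start (x,ẋ)=(0.093100, 0.425800) → end (x,ẋ)=(0.168070, -0.031394)
phase 2: p=0.5525, T=0.680, ωT=2.197896, cosh=4.558541, sinh=4.447504; start (x,ẋ)=(0.168070, -0.031394) → end (x,ẋ)=(-1.243140, -5.669384)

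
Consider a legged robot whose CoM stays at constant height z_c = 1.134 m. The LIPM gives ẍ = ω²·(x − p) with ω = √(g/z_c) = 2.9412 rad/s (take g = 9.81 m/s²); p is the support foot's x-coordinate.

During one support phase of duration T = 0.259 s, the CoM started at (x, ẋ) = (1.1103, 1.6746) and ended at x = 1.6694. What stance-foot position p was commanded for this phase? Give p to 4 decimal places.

ωT = 2.9412·0.259 = 0.761771; cosh(ωT) = 1.304453, sinh(ωT) = 0.837614
x(T) = p + (x₀−p)·cosh(ωT) + (ẋ₀/ω)·sinh(ωT) ⇒ p·(1 − cosh) = x(T) − x₀·cosh − (ẋ₀/ω)·sinh
numerator   = 1.6694 − (1.1103)·1.304453 − (1.6746/2.9412)·0.837614 = -0.255837
denominator = 1 − 1.304453 = -0.304453
p = -0.255837 / -0.304453 = 0.8403

p = 0.8403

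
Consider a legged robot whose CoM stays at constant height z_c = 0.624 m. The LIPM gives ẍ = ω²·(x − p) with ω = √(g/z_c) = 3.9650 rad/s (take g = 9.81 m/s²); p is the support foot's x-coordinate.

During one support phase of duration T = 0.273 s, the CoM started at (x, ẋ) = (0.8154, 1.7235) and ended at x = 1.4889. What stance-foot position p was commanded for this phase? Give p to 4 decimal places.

p = 0.6518

ωT = 3.9650·0.273 = 1.082445; cosh(ωT) = 1.645327, sinh(ωT) = 1.306561
x(T) = p + (x₀−p)·cosh(ωT) + (ẋ₀/ω)·sinh(ωT) ⇒ p·(1 − cosh) = x(T) − x₀·cosh − (ẋ₀/ω)·sinh
numerator   = 1.4889 − (0.8154)·1.645327 − (1.7235/3.9650)·1.306561 = -0.420634
denominator = 1 − 1.645327 = -0.645327
p = -0.420634 / -0.645327 = 0.6518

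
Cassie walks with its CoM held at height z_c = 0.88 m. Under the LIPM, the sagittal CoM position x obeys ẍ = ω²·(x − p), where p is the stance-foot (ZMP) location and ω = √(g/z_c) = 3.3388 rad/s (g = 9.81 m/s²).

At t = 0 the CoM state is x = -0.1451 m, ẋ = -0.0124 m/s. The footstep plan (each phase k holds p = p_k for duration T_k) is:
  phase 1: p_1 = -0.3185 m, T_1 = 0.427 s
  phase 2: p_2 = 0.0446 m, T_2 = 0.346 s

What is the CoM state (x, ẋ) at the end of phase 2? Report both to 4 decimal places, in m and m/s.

x = 0.5384, ẋ = 1.9859

phase 1: p=-0.3185, T=0.427, ωT=1.425668, cosh=2.200491, sinh=1.960143; start (x,ẋ)=(-0.145100, -0.012400) → end (x,ẋ)=(0.055785, 1.107535)
phase 2: p=0.0446, T=0.346, ωT=1.155225, cosh=1.744862, sinh=1.429875; start (x,ẋ)=(0.055785, 1.107535) → end (x,ẋ)=(0.538430, 1.985895)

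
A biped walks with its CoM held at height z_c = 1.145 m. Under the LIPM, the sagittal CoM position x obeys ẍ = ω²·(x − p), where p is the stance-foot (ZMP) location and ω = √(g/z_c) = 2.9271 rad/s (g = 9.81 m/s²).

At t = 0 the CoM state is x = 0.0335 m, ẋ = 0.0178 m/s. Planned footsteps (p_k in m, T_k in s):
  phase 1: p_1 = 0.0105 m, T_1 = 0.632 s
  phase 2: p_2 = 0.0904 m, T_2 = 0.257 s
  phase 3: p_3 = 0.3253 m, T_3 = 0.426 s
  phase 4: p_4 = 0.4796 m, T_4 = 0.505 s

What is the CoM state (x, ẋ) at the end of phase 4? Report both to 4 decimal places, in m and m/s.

phase 1: p=0.0105, T=0.632, ωT=1.849927, cosh=3.258303, sinh=3.101054; start (x,ẋ)=(0.033500, 0.017800) → end (x,ẋ)=(0.104299, 0.266771)
phase 2: p=0.0904, T=0.257, ωT=0.752265, cosh=1.296549, sinh=0.825251; start (x,ẋ)=(0.104299, 0.266771) → end (x,ẋ)=(0.183632, 0.379455)
phase 3: p=0.3253, T=0.426, ωT=1.246945, cosh=1.883538, sinh=1.596157; start (x,ẋ)=(0.183632, 0.379455) → end (x,ẋ)=(0.265382, 0.052832)
phase 4: p=0.4796, T=0.505, ωT=1.478185, cosh=2.306517, sinh=2.078465; start (x,ẋ)=(0.265382, 0.052832) → end (x,ẋ)=(0.023018, -1.181417)

x = 0.0230, ẋ = -1.1814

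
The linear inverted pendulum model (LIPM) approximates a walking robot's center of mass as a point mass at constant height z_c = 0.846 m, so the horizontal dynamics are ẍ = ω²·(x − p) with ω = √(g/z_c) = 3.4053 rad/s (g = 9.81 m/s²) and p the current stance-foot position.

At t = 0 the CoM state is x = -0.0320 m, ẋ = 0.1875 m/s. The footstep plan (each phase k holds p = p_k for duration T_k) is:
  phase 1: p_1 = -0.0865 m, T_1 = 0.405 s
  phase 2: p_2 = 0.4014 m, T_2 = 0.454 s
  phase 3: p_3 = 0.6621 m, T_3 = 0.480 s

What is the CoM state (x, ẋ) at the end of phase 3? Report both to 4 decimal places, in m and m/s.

phase 1: p=-0.0865, T=0.405, ωT=1.379147, cosh=2.111652, sinh=1.859859; start (x,ẋ)=(-0.032000, 0.187500) → end (x,ẋ)=(0.130991, 0.741104)
phase 2: p=0.4014, T=0.454, ωT=1.546006, cosh=2.452894, sinh=2.239797; start (x,ẋ)=(0.130991, 0.741104) → end (x,ẋ)=(0.225568, -0.244608)
phase 3: p=0.6621, T=0.480, ωT=1.634544, cosh=2.661080, sinh=2.466039; start (x,ẋ)=(0.225568, -0.244608) → end (x,ẋ)=(-0.676686, -4.316743)

x = -0.6767, ẋ = -4.3167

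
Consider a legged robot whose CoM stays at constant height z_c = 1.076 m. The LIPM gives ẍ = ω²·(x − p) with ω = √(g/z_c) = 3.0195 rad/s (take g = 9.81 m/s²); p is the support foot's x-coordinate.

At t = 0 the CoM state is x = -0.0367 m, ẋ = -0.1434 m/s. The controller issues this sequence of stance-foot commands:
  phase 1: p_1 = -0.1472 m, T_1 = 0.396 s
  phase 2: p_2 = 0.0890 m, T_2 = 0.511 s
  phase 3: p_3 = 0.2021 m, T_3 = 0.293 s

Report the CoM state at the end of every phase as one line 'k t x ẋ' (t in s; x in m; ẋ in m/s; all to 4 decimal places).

1 0.3960 -0.0192 0.2423
2 0.9070 0.0036 -0.1362
3 1.2000 -0.1246 -0.7953

phase 1: p=-0.1472, T=0.396, ωT=1.195722, cosh=1.804215, sinh=1.501729; start (x,ẋ)=(-0.036700, -0.143400) → end (x,ẋ)=(-0.019153, 0.242335)
phase 2: p=0.0890, T=0.511, ωT=1.542964, cosh=2.446093, sinh=2.232346; start (x,ẋ)=(-0.019153, 0.242335) → end (x,ẋ)=(0.003607, -0.136242)
phase 3: p=0.2021, T=0.293, ωT=0.884713, cosh=1.417561, sinh=1.004729; start (x,ẋ)=(0.003607, -0.136242) → end (x,ẋ)=(-0.124610, -0.795315)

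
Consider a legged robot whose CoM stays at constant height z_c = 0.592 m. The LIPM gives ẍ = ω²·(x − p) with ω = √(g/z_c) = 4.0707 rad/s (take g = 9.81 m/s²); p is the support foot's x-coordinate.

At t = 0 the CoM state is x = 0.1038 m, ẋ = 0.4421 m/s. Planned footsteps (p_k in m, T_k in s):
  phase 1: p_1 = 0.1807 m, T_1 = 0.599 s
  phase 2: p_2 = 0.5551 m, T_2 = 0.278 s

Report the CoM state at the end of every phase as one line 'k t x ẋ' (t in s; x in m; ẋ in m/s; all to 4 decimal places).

1 0.5990 0.3542 0.7721
2 0.8770 0.4747 0.1854

phase 1: p=0.1807, T=0.599, ωT=2.438349, cosh=5.770711, sinh=5.683406; start (x,ẋ)=(0.103800, 0.442100) → end (x,ẋ)=(0.354181, 0.772116)
phase 2: p=0.5551, T=0.278, ωT=1.131655, cosh=1.711641, sinh=1.389142; start (x,ẋ)=(0.354181, 0.772116) → end (x,ẋ)=(0.474686, 0.185432)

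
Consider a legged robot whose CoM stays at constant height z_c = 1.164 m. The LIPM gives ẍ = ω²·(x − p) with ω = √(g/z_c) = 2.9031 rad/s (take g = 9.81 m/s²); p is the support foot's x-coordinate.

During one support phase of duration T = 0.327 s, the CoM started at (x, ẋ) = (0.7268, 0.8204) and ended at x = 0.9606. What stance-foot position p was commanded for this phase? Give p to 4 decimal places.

p = 0.8846

ωT = 2.9031·0.327 = 0.949314; cosh(ωT) = 1.485471, sinh(ωT) = 1.098465
x(T) = p + (x₀−p)·cosh(ωT) + (ẋ₀/ω)·sinh(ωT) ⇒ p·(1 − cosh) = x(T) − x₀·cosh − (ẋ₀/ω)·sinh
numerator   = 0.9606 − (0.7268)·1.485471 − (0.8204/2.9031)·1.098465 = -0.429460
denominator = 1 − 1.485471 = -0.485471
p = -0.429460 / -0.485471 = 0.8846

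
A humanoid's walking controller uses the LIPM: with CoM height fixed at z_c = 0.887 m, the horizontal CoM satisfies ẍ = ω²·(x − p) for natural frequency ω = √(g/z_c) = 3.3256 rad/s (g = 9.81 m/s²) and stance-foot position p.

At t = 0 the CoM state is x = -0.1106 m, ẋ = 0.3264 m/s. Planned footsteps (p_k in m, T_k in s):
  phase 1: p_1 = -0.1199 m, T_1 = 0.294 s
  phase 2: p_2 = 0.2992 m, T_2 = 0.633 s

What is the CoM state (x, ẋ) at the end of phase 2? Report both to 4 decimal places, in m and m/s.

phase 1: p=-0.1199, T=0.294, ωT=0.977726, cosh=1.517285, sinh=1.141120; start (x,ẋ)=(-0.110600, 0.326400) → end (x,ẋ)=(0.006209, 0.530535)
phase 2: p=0.2992, T=0.633, ωT=2.105105, cosh=4.164898, sinh=4.043065; start (x,ẋ)=(0.006209, 0.530535) → end (x,ẋ)=(-0.276085, -1.729822)

x = -0.2761, ẋ = -1.7298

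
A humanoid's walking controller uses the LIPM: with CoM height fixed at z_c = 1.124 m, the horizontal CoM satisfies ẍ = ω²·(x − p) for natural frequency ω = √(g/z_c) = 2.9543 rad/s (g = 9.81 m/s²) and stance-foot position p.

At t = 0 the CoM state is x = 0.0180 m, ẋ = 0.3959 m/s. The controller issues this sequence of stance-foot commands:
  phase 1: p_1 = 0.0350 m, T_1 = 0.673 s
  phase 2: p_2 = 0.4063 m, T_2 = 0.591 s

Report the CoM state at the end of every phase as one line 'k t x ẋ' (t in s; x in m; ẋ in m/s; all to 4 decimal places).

1 0.6730 0.4519 1.2927
2 1.2640 1.7568 4.1918

phase 1: p=0.0350, T=0.673, ωT=1.988244, cosh=3.719817, sinh=3.582881; start (x,ẋ)=(0.018000, 0.395900) → end (x,ẋ)=(0.451898, 1.292732)
phase 2: p=0.4063, T=0.591, ωT=1.745991, cosh=2.953026, sinh=2.778554; start (x,ẋ)=(0.451898, 1.292732) → end (x,ẋ)=(1.756782, 4.191772)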